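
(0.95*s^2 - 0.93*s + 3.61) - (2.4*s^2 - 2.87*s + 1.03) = -1.45*s^2 + 1.94*s + 2.58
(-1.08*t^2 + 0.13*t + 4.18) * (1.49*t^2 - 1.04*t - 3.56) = -1.6092*t^4 + 1.3169*t^3 + 9.9378*t^2 - 4.81*t - 14.8808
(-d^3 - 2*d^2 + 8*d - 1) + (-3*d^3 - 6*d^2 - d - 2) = -4*d^3 - 8*d^2 + 7*d - 3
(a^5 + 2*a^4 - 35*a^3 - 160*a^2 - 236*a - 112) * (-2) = -2*a^5 - 4*a^4 + 70*a^3 + 320*a^2 + 472*a + 224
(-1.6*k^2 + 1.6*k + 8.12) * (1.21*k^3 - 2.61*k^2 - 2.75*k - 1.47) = -1.936*k^5 + 6.112*k^4 + 10.0492*k^3 - 23.2412*k^2 - 24.682*k - 11.9364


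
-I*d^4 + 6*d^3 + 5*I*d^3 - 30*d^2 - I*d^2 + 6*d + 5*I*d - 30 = (d - 5)*(d - I)*(d + 6*I)*(-I*d + 1)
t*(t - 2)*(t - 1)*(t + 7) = t^4 + 4*t^3 - 19*t^2 + 14*t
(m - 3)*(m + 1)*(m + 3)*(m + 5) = m^4 + 6*m^3 - 4*m^2 - 54*m - 45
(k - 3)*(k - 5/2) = k^2 - 11*k/2 + 15/2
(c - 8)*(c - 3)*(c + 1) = c^3 - 10*c^2 + 13*c + 24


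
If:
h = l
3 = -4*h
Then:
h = -3/4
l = -3/4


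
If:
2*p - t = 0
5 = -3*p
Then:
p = -5/3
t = -10/3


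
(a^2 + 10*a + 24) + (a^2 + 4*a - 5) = 2*a^2 + 14*a + 19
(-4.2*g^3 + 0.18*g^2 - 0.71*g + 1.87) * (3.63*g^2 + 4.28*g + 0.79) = -15.246*g^5 - 17.3226*g^4 - 5.1249*g^3 + 3.8915*g^2 + 7.4427*g + 1.4773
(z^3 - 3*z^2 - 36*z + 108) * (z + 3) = z^4 - 45*z^2 + 324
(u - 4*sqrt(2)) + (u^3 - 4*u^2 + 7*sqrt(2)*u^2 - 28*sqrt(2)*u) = u^3 - 4*u^2 + 7*sqrt(2)*u^2 - 28*sqrt(2)*u + u - 4*sqrt(2)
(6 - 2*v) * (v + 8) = -2*v^2 - 10*v + 48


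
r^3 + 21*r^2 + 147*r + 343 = (r + 7)^3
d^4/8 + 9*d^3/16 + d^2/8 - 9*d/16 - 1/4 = (d/4 + 1/4)*(d/2 + 1/4)*(d - 1)*(d + 4)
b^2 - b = b*(b - 1)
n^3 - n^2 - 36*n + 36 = (n - 6)*(n - 1)*(n + 6)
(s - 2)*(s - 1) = s^2 - 3*s + 2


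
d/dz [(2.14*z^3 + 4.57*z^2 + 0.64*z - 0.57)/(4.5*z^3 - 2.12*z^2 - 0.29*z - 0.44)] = (-25.1018*z^4 - 7.0012*z^3 + 4.9017*z^2 - 6.4384*z - 0.4469)/(20.25*z^6 - 19.08*z^5 + 1.8844*z^4 - 2.7304*z^3 + 1.9497*z^2 + 0.2552*z + 0.1936)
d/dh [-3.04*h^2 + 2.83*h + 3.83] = 2.83 - 6.08*h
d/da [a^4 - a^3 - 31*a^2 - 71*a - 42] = 4*a^3 - 3*a^2 - 62*a - 71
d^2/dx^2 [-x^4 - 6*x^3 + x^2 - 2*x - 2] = -12*x^2 - 36*x + 2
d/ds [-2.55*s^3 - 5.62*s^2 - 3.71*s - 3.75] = -7.65*s^2 - 11.24*s - 3.71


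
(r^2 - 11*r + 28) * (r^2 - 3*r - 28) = r^4 - 14*r^3 + 33*r^2 + 224*r - 784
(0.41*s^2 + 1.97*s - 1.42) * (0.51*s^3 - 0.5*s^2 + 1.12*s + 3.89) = 0.2091*s^5 + 0.7997*s^4 - 1.25*s^3 + 4.5113*s^2 + 6.0729*s - 5.5238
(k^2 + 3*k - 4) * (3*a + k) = 3*a*k^2 + 9*a*k - 12*a + k^3 + 3*k^2 - 4*k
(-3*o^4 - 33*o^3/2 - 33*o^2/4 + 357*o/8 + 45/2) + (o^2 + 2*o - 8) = -3*o^4 - 33*o^3/2 - 29*o^2/4 + 373*o/8 + 29/2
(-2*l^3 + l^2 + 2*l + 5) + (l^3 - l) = -l^3 + l^2 + l + 5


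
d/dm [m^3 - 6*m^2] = 3*m*(m - 4)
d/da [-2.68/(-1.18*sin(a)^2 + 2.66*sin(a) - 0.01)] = (7.1288 - 6.3248*sin(a))*cos(a)/(1.18*sin(a)^2 - 2.66*sin(a) + 0.01)^2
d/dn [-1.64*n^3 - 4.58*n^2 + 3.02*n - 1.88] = -4.92*n^2 - 9.16*n + 3.02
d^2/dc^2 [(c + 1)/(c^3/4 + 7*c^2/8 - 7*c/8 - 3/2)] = 16*(12*c^2 + 30*c + 49)/(8*c^6 + 60*c^5 + 6*c^4 - 595*c^3 - 36*c^2 + 2160*c - 1728)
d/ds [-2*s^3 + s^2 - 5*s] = -6*s^2 + 2*s - 5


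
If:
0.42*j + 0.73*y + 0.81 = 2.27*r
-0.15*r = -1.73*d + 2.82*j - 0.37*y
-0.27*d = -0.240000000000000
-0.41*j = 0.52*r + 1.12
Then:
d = 0.89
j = -0.27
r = -1.94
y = -6.99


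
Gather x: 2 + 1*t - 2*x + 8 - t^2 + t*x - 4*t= -t^2 - 3*t + x*(t - 2) + 10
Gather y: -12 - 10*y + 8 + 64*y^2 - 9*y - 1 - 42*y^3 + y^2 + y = -42*y^3 + 65*y^2 - 18*y - 5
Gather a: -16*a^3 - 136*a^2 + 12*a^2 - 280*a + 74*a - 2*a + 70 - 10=-16*a^3 - 124*a^2 - 208*a + 60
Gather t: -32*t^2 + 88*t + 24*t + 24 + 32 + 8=-32*t^2 + 112*t + 64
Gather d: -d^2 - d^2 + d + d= -2*d^2 + 2*d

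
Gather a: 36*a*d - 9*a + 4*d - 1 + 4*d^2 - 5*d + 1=a*(36*d - 9) + 4*d^2 - d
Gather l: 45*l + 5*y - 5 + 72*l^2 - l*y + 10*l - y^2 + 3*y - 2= 72*l^2 + l*(55 - y) - y^2 + 8*y - 7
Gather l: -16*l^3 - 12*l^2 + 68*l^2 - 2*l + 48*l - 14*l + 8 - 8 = -16*l^3 + 56*l^2 + 32*l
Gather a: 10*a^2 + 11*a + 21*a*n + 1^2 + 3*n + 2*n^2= 10*a^2 + a*(21*n + 11) + 2*n^2 + 3*n + 1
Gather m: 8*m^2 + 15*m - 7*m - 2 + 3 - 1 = 8*m^2 + 8*m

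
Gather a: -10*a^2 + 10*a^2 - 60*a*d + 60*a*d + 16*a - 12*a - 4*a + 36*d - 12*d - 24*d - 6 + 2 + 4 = 0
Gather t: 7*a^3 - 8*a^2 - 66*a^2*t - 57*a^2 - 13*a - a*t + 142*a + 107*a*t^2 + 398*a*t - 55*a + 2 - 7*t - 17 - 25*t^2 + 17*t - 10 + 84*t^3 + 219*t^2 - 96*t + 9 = 7*a^3 - 65*a^2 + 74*a + 84*t^3 + t^2*(107*a + 194) + t*(-66*a^2 + 397*a - 86) - 16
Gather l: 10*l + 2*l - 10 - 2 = 12*l - 12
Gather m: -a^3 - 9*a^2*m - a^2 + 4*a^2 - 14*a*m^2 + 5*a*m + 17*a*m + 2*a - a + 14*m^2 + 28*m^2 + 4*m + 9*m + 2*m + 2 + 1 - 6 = -a^3 + 3*a^2 + a + m^2*(42 - 14*a) + m*(-9*a^2 + 22*a + 15) - 3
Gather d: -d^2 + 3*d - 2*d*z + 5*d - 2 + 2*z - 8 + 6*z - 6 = -d^2 + d*(8 - 2*z) + 8*z - 16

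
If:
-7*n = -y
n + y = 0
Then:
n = 0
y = 0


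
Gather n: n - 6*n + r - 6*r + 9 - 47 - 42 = -5*n - 5*r - 80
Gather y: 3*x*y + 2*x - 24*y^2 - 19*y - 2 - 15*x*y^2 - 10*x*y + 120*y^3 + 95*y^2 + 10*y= 2*x + 120*y^3 + y^2*(71 - 15*x) + y*(-7*x - 9) - 2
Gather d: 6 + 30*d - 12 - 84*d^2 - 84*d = -84*d^2 - 54*d - 6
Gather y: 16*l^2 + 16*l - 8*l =16*l^2 + 8*l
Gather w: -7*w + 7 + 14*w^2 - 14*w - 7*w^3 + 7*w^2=-7*w^3 + 21*w^2 - 21*w + 7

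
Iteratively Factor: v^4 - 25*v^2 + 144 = (v - 3)*(v^3 + 3*v^2 - 16*v - 48) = (v - 4)*(v - 3)*(v^2 + 7*v + 12) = (v - 4)*(v - 3)*(v + 3)*(v + 4)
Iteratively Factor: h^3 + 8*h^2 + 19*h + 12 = (h + 3)*(h^2 + 5*h + 4) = (h + 3)*(h + 4)*(h + 1)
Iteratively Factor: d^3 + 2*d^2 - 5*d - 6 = (d + 1)*(d^2 + d - 6) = (d - 2)*(d + 1)*(d + 3)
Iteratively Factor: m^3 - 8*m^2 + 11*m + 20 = (m - 5)*(m^2 - 3*m - 4) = (m - 5)*(m - 4)*(m + 1)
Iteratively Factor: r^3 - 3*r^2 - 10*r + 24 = (r - 2)*(r^2 - r - 12) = (r - 4)*(r - 2)*(r + 3)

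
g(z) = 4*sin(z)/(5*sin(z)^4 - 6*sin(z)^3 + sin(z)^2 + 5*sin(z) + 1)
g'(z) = 4*(-20*sin(z)^3*cos(z) + 18*sin(z)^2*cos(z) - 2*sin(z)*cos(z) - 5*cos(z))*sin(z)/(5*sin(z)^4 - 6*sin(z)^3 + sin(z)^2 + 5*sin(z) + 1)^2 + 4*cos(z)/(5*sin(z)^4 - 6*sin(z)^3 + sin(z)^2 + 5*sin(z) + 1)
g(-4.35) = 0.68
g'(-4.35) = 0.07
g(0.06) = 0.18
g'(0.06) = 2.35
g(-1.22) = -0.62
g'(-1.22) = -0.81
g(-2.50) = -8.16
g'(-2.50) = 143.54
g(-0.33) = 5.06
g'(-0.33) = 18.56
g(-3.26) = 0.30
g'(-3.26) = -1.56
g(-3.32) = 0.38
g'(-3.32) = -1.12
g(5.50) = -2.14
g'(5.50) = -12.15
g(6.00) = 7.09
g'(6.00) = 87.90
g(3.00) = 0.33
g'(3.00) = -1.36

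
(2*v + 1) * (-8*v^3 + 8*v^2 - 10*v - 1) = -16*v^4 + 8*v^3 - 12*v^2 - 12*v - 1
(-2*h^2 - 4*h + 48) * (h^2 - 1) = -2*h^4 - 4*h^3 + 50*h^2 + 4*h - 48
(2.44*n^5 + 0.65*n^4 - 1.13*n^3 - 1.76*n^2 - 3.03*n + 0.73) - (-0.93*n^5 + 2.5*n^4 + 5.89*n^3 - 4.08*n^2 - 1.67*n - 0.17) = 3.37*n^5 - 1.85*n^4 - 7.02*n^3 + 2.32*n^2 - 1.36*n + 0.9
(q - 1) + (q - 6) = 2*q - 7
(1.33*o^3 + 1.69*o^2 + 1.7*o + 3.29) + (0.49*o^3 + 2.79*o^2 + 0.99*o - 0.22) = 1.82*o^3 + 4.48*o^2 + 2.69*o + 3.07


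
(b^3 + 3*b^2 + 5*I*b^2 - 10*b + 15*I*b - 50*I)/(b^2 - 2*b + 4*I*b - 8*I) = (b^2 + 5*b*(1 + I) + 25*I)/(b + 4*I)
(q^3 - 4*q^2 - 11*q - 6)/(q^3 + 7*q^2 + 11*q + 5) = (q - 6)/(q + 5)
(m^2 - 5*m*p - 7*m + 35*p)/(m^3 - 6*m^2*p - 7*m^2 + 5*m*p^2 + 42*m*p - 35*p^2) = 1/(m - p)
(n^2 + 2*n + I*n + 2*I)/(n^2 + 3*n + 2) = (n + I)/(n + 1)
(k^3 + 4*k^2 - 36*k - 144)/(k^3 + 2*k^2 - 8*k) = (k^2 - 36)/(k*(k - 2))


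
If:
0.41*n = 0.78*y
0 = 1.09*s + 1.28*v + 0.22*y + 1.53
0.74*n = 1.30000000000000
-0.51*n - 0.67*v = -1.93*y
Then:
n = 1.76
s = -3.14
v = 1.32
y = 0.92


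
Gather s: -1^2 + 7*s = 7*s - 1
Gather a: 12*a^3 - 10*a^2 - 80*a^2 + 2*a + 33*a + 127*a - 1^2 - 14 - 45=12*a^3 - 90*a^2 + 162*a - 60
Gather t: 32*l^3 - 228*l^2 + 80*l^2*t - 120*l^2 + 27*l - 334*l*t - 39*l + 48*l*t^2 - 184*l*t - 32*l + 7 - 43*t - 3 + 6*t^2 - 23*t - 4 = 32*l^3 - 348*l^2 - 44*l + t^2*(48*l + 6) + t*(80*l^2 - 518*l - 66)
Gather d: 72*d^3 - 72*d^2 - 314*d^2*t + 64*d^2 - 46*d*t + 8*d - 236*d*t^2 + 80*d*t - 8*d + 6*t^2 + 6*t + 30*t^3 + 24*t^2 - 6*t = 72*d^3 + d^2*(-314*t - 8) + d*(-236*t^2 + 34*t) + 30*t^3 + 30*t^2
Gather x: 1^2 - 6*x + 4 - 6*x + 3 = 8 - 12*x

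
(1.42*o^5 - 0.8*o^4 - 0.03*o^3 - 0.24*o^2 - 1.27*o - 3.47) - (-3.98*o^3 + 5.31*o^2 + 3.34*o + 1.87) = 1.42*o^5 - 0.8*o^4 + 3.95*o^3 - 5.55*o^2 - 4.61*o - 5.34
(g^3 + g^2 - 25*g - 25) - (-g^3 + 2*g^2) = 2*g^3 - g^2 - 25*g - 25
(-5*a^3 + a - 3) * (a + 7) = -5*a^4 - 35*a^3 + a^2 + 4*a - 21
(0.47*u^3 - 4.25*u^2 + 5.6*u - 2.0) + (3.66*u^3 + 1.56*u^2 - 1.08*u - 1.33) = 4.13*u^3 - 2.69*u^2 + 4.52*u - 3.33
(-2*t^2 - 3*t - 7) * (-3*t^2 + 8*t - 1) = 6*t^4 - 7*t^3 - t^2 - 53*t + 7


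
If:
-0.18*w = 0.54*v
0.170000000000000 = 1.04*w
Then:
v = -0.05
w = 0.16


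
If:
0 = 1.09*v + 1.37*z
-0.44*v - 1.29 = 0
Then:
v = -2.93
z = 2.33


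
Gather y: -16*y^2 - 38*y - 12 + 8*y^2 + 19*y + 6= -8*y^2 - 19*y - 6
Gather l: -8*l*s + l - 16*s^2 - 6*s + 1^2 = l*(1 - 8*s) - 16*s^2 - 6*s + 1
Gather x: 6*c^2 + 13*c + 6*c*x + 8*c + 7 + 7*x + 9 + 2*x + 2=6*c^2 + 21*c + x*(6*c + 9) + 18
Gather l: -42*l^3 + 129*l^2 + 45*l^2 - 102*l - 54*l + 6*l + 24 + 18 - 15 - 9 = -42*l^3 + 174*l^2 - 150*l + 18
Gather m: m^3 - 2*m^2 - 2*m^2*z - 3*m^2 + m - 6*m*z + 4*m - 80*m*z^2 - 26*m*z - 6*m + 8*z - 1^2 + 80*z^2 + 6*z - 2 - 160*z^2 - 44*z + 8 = m^3 + m^2*(-2*z - 5) + m*(-80*z^2 - 32*z - 1) - 80*z^2 - 30*z + 5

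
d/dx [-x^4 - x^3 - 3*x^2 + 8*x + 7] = -4*x^3 - 3*x^2 - 6*x + 8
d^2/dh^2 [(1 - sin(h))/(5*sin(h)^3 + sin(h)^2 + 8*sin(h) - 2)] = (100*sin(h)^7 - 210*sin(h)^6 - 364*sin(h)^5 + 308*sin(h)^4 + 56*sin(h)^3 + 70*sin(h)^2 + 84*sin(h) + 100)/(5*sin(h)^3 + sin(h)^2 + 8*sin(h) - 2)^3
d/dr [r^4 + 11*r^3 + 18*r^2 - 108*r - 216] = 4*r^3 + 33*r^2 + 36*r - 108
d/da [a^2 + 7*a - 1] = 2*a + 7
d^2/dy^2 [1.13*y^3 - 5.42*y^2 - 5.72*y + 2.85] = 6.78*y - 10.84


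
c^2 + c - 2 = (c - 1)*(c + 2)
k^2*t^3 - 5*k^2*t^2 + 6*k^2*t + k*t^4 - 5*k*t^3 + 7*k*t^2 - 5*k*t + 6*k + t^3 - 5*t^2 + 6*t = (k + t)*(t - 3)*(t - 2)*(k*t + 1)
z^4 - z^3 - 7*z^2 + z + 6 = (z - 3)*(z - 1)*(z + 1)*(z + 2)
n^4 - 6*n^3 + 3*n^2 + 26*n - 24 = (n - 4)*(n - 3)*(n - 1)*(n + 2)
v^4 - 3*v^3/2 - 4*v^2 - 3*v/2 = v*(v - 3)*(v + 1/2)*(v + 1)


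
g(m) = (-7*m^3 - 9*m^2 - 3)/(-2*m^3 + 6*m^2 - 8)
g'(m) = (-21*m^2 - 18*m)/(-2*m^3 + 6*m^2 - 8) + (6*m^2 - 12*m)*(-7*m^3 - 9*m^2 - 3)/(-2*m^3 + 6*m^2 - 8)^2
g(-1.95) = 0.50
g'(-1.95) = -0.74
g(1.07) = 6.11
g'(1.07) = 22.28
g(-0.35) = 0.53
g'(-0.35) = -0.88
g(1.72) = 152.98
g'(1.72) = 1254.72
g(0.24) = 0.47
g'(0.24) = 0.88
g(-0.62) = 0.92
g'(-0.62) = -2.31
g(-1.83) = 0.40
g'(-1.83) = -0.84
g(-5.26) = 1.71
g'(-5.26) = -0.21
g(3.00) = 34.12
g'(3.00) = -46.41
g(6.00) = 8.21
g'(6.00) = -1.42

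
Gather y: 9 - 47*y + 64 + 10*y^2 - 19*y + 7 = 10*y^2 - 66*y + 80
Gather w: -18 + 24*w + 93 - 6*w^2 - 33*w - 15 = -6*w^2 - 9*w + 60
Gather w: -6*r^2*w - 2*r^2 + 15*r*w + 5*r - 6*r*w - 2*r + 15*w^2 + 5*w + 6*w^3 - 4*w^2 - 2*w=-2*r^2 + 3*r + 6*w^3 + 11*w^2 + w*(-6*r^2 + 9*r + 3)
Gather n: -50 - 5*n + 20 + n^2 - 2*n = n^2 - 7*n - 30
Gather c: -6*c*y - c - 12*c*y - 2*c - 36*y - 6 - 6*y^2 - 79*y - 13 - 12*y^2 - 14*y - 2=c*(-18*y - 3) - 18*y^2 - 129*y - 21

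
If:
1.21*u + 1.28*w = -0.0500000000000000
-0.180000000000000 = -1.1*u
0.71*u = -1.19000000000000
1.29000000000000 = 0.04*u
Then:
No Solution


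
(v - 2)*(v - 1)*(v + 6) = v^3 + 3*v^2 - 16*v + 12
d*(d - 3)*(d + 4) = d^3 + d^2 - 12*d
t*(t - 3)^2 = t^3 - 6*t^2 + 9*t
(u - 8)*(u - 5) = u^2 - 13*u + 40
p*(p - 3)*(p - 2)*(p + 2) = p^4 - 3*p^3 - 4*p^2 + 12*p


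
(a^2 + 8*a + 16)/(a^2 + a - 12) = (a + 4)/(a - 3)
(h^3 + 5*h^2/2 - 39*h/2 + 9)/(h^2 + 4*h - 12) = (2*h^2 - 7*h + 3)/(2*(h - 2))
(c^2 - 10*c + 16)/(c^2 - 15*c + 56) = (c - 2)/(c - 7)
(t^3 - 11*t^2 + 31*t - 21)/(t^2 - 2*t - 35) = (t^2 - 4*t + 3)/(t + 5)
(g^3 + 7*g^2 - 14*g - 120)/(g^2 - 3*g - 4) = (g^2 + 11*g + 30)/(g + 1)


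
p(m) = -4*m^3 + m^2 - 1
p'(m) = -12*m^2 + 2*m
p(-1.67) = 20.42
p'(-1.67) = -36.81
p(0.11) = -0.99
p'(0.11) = 0.07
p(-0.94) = 3.21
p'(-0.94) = -12.48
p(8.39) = -2292.97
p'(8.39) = -827.93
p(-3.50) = 182.75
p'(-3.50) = -154.00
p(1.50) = -12.25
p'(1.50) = -24.00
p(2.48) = -55.86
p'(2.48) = -68.84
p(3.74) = -196.27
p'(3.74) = -160.37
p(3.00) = -100.00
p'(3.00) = -102.00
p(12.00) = -6769.00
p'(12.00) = -1704.00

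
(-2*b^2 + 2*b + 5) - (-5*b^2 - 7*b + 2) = 3*b^2 + 9*b + 3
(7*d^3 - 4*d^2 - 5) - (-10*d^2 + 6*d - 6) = 7*d^3 + 6*d^2 - 6*d + 1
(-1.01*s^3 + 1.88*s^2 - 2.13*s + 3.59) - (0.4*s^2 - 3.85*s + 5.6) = -1.01*s^3 + 1.48*s^2 + 1.72*s - 2.01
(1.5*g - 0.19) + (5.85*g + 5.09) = 7.35*g + 4.9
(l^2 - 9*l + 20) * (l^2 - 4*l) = l^4 - 13*l^3 + 56*l^2 - 80*l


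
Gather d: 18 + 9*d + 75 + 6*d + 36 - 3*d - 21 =12*d + 108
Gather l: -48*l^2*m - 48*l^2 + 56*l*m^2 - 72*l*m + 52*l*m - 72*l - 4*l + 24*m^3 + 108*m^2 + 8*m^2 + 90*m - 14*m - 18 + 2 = l^2*(-48*m - 48) + l*(56*m^2 - 20*m - 76) + 24*m^3 + 116*m^2 + 76*m - 16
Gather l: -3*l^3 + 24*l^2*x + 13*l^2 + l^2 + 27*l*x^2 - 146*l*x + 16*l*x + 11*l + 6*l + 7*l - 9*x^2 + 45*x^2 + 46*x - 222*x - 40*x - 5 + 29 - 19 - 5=-3*l^3 + l^2*(24*x + 14) + l*(27*x^2 - 130*x + 24) + 36*x^2 - 216*x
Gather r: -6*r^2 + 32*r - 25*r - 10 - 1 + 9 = -6*r^2 + 7*r - 2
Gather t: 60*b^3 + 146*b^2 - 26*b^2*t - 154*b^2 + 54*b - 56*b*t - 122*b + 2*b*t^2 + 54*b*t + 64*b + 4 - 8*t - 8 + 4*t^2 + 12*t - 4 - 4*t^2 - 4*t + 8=60*b^3 - 8*b^2 + 2*b*t^2 - 4*b + t*(-26*b^2 - 2*b)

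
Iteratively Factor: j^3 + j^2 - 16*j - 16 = (j + 4)*(j^2 - 3*j - 4) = (j + 1)*(j + 4)*(j - 4)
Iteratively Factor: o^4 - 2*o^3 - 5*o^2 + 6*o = (o - 3)*(o^3 + o^2 - 2*o) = o*(o - 3)*(o^2 + o - 2) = o*(o - 3)*(o - 1)*(o + 2)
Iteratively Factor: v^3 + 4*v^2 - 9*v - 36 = (v - 3)*(v^2 + 7*v + 12) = (v - 3)*(v + 4)*(v + 3)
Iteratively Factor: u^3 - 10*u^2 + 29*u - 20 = (u - 5)*(u^2 - 5*u + 4) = (u - 5)*(u - 4)*(u - 1)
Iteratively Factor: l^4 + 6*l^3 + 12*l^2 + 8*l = (l + 2)*(l^3 + 4*l^2 + 4*l) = (l + 2)^2*(l^2 + 2*l) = (l + 2)^3*(l)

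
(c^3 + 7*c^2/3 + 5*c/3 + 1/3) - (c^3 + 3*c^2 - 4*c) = -2*c^2/3 + 17*c/3 + 1/3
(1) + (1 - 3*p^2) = 2 - 3*p^2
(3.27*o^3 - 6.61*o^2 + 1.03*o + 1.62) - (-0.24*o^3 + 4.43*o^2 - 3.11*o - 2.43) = 3.51*o^3 - 11.04*o^2 + 4.14*o + 4.05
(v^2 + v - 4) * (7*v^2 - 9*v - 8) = 7*v^4 - 2*v^3 - 45*v^2 + 28*v + 32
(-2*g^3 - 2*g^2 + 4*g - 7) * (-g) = 2*g^4 + 2*g^3 - 4*g^2 + 7*g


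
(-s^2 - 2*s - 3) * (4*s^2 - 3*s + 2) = -4*s^4 - 5*s^3 - 8*s^2 + 5*s - 6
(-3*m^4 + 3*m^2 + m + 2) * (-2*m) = 6*m^5 - 6*m^3 - 2*m^2 - 4*m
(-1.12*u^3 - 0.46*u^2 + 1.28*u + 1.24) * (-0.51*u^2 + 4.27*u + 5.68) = 0.5712*u^5 - 4.5478*u^4 - 8.9786*u^3 + 2.2204*u^2 + 12.5652*u + 7.0432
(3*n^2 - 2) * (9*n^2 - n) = 27*n^4 - 3*n^3 - 18*n^2 + 2*n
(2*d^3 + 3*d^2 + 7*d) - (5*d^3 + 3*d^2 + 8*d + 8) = -3*d^3 - d - 8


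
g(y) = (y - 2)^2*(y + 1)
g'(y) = (y - 2)^2 + (y + 1)*(2*y - 4) = 3*y*(y - 2)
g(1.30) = 1.13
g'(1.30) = -2.73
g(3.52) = 10.44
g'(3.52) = 16.05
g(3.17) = 5.71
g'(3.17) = 11.13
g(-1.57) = -7.26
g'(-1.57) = 16.81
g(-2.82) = -42.28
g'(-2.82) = 40.78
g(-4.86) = -181.65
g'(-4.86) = 100.02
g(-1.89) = -13.47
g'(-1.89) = 22.06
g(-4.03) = -110.17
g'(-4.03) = 72.90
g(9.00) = 490.00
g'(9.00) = 189.00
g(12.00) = 1300.00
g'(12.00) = 360.00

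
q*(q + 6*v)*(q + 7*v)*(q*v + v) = q^4*v + 13*q^3*v^2 + q^3*v + 42*q^2*v^3 + 13*q^2*v^2 + 42*q*v^3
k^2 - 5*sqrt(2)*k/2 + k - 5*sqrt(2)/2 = (k + 1)*(k - 5*sqrt(2)/2)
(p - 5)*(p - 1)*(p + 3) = p^3 - 3*p^2 - 13*p + 15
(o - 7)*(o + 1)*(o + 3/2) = o^3 - 9*o^2/2 - 16*o - 21/2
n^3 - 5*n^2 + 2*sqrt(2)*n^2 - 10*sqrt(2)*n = n*(n - 5)*(n + 2*sqrt(2))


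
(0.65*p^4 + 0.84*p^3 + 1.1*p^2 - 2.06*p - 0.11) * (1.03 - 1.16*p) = -0.754*p^5 - 0.3049*p^4 - 0.4108*p^3 + 3.5226*p^2 - 1.9942*p - 0.1133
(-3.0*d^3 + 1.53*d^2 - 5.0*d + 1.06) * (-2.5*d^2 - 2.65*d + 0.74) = 7.5*d^5 + 4.125*d^4 + 6.2255*d^3 + 11.7322*d^2 - 6.509*d + 0.7844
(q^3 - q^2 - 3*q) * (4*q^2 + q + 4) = 4*q^5 - 3*q^4 - 9*q^3 - 7*q^2 - 12*q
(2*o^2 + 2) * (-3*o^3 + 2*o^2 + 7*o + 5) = -6*o^5 + 4*o^4 + 8*o^3 + 14*o^2 + 14*o + 10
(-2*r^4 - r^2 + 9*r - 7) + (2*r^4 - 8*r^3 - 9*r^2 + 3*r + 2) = -8*r^3 - 10*r^2 + 12*r - 5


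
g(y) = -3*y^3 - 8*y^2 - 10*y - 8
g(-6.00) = 412.00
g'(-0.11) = -8.35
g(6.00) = -1004.00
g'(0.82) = -29.17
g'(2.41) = -100.83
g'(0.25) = -14.56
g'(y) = -9*y^2 - 16*y - 10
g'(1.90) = -72.89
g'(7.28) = -603.47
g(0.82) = -23.23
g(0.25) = -11.05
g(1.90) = -76.46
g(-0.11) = -6.99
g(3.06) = -199.47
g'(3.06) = -143.23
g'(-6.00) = -238.00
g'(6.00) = -430.00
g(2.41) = -120.56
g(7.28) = -1662.27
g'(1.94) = -74.91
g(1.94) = -79.41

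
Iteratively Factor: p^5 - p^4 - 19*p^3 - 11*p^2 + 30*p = (p + 3)*(p^4 - 4*p^3 - 7*p^2 + 10*p) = (p - 1)*(p + 3)*(p^3 - 3*p^2 - 10*p) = (p - 5)*(p - 1)*(p + 3)*(p^2 + 2*p) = p*(p - 5)*(p - 1)*(p + 3)*(p + 2)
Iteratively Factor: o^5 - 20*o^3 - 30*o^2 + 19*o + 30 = (o + 3)*(o^4 - 3*o^3 - 11*o^2 + 3*o + 10) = (o + 2)*(o + 3)*(o^3 - 5*o^2 - o + 5) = (o - 5)*(o + 2)*(o + 3)*(o^2 - 1) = (o - 5)*(o - 1)*(o + 2)*(o + 3)*(o + 1)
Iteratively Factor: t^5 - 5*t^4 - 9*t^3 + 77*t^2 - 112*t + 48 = (t - 1)*(t^4 - 4*t^3 - 13*t^2 + 64*t - 48) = (t - 1)^2*(t^3 - 3*t^2 - 16*t + 48) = (t - 1)^2*(t + 4)*(t^2 - 7*t + 12) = (t - 3)*(t - 1)^2*(t + 4)*(t - 4)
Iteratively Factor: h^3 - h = (h - 1)*(h^2 + h) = h*(h - 1)*(h + 1)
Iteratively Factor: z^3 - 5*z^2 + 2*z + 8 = (z - 2)*(z^2 - 3*z - 4) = (z - 2)*(z + 1)*(z - 4)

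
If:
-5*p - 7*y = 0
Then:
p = -7*y/5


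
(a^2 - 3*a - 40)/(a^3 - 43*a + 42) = (a^2 - 3*a - 40)/(a^3 - 43*a + 42)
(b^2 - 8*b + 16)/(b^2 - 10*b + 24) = (b - 4)/(b - 6)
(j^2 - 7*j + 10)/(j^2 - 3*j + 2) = (j - 5)/(j - 1)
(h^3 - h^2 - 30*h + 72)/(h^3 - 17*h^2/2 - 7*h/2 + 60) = 2*(h^2 + 2*h - 24)/(2*h^2 - 11*h - 40)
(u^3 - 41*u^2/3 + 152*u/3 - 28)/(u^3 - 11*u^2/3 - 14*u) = (3*u^2 - 23*u + 14)/(u*(3*u + 7))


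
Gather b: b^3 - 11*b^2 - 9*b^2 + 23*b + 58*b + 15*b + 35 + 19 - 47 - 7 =b^3 - 20*b^2 + 96*b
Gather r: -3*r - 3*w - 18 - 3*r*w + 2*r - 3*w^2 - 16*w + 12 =r*(-3*w - 1) - 3*w^2 - 19*w - 6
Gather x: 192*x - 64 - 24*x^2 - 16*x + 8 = -24*x^2 + 176*x - 56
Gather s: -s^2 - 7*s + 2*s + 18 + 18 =-s^2 - 5*s + 36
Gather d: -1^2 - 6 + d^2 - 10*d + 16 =d^2 - 10*d + 9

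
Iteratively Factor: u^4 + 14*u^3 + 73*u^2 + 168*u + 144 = (u + 3)*(u^3 + 11*u^2 + 40*u + 48) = (u + 3)^2*(u^2 + 8*u + 16) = (u + 3)^2*(u + 4)*(u + 4)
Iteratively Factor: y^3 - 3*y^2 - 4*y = (y)*(y^2 - 3*y - 4) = y*(y + 1)*(y - 4)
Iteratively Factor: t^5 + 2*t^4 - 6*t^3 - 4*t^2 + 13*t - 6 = (t + 3)*(t^4 - t^3 - 3*t^2 + 5*t - 2) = (t + 2)*(t + 3)*(t^3 - 3*t^2 + 3*t - 1) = (t - 1)*(t + 2)*(t + 3)*(t^2 - 2*t + 1) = (t - 1)^2*(t + 2)*(t + 3)*(t - 1)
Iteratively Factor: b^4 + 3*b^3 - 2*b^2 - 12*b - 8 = (b + 1)*(b^3 + 2*b^2 - 4*b - 8) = (b + 1)*(b + 2)*(b^2 - 4) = (b + 1)*(b + 2)^2*(b - 2)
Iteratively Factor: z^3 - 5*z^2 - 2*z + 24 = (z - 4)*(z^2 - z - 6) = (z - 4)*(z + 2)*(z - 3)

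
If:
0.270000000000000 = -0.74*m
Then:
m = -0.36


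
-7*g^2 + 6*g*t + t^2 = (-g + t)*(7*g + t)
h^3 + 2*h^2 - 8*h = h*(h - 2)*(h + 4)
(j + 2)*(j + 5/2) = j^2 + 9*j/2 + 5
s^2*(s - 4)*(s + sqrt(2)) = s^4 - 4*s^3 + sqrt(2)*s^3 - 4*sqrt(2)*s^2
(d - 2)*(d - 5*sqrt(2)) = d^2 - 5*sqrt(2)*d - 2*d + 10*sqrt(2)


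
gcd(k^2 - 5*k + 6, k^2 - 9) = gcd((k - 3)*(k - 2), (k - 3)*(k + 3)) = k - 3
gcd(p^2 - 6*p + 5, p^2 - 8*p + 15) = p - 5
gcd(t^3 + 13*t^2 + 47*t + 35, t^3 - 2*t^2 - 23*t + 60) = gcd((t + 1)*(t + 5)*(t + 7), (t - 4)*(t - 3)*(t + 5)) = t + 5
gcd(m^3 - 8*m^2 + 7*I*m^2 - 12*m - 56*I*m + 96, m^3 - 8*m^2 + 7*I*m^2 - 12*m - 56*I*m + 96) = m^3 + m^2*(-8 + 7*I) + m*(-12 - 56*I) + 96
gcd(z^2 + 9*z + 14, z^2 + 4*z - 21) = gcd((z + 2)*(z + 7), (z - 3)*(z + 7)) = z + 7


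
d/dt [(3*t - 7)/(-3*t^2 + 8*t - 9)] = (9*t^2 - 42*t + 29)/(9*t^4 - 48*t^3 + 118*t^2 - 144*t + 81)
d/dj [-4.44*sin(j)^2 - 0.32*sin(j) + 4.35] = -(8.88*sin(j) + 0.32)*cos(j)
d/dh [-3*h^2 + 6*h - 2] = 6 - 6*h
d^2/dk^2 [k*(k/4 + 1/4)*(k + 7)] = 3*k/2 + 4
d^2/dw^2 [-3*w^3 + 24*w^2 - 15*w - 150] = 48 - 18*w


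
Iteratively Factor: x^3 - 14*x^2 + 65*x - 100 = (x - 4)*(x^2 - 10*x + 25) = (x - 5)*(x - 4)*(x - 5)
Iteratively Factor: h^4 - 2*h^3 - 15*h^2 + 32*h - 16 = (h - 4)*(h^3 + 2*h^2 - 7*h + 4) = (h - 4)*(h + 4)*(h^2 - 2*h + 1) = (h - 4)*(h - 1)*(h + 4)*(h - 1)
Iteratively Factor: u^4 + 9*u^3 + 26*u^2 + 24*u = (u + 2)*(u^3 + 7*u^2 + 12*u) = (u + 2)*(u + 3)*(u^2 + 4*u) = (u + 2)*(u + 3)*(u + 4)*(u)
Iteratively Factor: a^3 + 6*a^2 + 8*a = (a + 2)*(a^2 + 4*a) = (a + 2)*(a + 4)*(a)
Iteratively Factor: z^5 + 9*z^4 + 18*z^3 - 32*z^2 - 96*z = (z + 4)*(z^4 + 5*z^3 - 2*z^2 - 24*z) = (z + 3)*(z + 4)*(z^3 + 2*z^2 - 8*z) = (z + 3)*(z + 4)^2*(z^2 - 2*z) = (z - 2)*(z + 3)*(z + 4)^2*(z)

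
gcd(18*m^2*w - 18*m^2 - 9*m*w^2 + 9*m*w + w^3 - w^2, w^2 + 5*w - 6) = w - 1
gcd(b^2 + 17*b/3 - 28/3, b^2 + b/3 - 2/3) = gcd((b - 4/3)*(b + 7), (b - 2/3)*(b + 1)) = 1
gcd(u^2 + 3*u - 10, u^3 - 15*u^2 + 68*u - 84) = u - 2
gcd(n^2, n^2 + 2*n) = n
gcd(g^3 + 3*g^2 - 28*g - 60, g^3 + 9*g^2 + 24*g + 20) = g + 2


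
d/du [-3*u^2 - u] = -6*u - 1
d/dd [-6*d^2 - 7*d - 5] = -12*d - 7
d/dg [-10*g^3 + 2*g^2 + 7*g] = -30*g^2 + 4*g + 7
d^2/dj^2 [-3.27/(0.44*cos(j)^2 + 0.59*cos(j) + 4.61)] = (2.532288*(1 - cos(j)^2)^2 + 2.546676*cos(j)^3 - 24.127041*cos(j)^2 - 13.987425*cos(j) + 8.456874)/(0.44*cos(j)^2 + 0.59*cos(j) + 4.61)^3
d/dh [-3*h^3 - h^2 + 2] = h*(-9*h - 2)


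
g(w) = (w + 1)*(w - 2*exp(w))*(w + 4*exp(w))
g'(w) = (1 - 2*exp(w))*(w + 1)*(w + 4*exp(w)) + (w + 1)*(w - 2*exp(w))*(4*exp(w) + 1) + (w - 2*exp(w))*(w + 4*exp(w))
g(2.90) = -9861.45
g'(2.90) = -22563.79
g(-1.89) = -2.51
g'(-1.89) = 6.75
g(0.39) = -22.45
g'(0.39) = -57.87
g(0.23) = -14.81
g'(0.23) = -38.84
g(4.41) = -288899.69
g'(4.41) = -634398.58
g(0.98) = -100.21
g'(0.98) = -250.75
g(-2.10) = -4.15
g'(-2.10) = 8.96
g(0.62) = -40.43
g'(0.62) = -102.76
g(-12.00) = -1584.00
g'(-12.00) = 408.00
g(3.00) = -12391.67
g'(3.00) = -28250.62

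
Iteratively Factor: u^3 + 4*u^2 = (u)*(u^2 + 4*u) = u*(u + 4)*(u)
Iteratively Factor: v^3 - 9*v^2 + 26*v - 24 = (v - 4)*(v^2 - 5*v + 6) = (v - 4)*(v - 3)*(v - 2)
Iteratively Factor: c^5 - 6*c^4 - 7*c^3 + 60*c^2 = (c + 3)*(c^4 - 9*c^3 + 20*c^2) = (c - 4)*(c + 3)*(c^3 - 5*c^2) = (c - 5)*(c - 4)*(c + 3)*(c^2) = c*(c - 5)*(c - 4)*(c + 3)*(c)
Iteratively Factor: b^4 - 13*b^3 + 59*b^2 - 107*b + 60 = (b - 3)*(b^3 - 10*b^2 + 29*b - 20) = (b - 5)*(b - 3)*(b^2 - 5*b + 4) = (b - 5)*(b - 3)*(b - 1)*(b - 4)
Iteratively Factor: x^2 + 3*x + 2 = (x + 1)*(x + 2)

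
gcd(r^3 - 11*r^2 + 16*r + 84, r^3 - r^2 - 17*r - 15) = 1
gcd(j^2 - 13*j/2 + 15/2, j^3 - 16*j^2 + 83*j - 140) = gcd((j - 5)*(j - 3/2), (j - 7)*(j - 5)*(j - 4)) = j - 5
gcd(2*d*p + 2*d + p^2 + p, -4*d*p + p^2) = 1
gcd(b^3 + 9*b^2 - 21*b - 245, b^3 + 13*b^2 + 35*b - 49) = b^2 + 14*b + 49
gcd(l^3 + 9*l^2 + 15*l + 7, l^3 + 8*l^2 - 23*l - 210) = l + 7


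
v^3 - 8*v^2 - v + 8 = (v - 8)*(v - 1)*(v + 1)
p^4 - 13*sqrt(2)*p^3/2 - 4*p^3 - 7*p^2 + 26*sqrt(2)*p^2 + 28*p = p*(p - 4)*(p - 7*sqrt(2))*(p + sqrt(2)/2)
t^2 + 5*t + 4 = (t + 1)*(t + 4)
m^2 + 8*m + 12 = (m + 2)*(m + 6)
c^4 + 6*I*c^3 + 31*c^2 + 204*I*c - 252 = (c - 6*I)*(c + 2*I)*(c + 3*I)*(c + 7*I)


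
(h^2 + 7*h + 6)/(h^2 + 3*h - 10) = (h^2 + 7*h + 6)/(h^2 + 3*h - 10)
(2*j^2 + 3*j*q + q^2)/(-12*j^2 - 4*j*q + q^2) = (j + q)/(-6*j + q)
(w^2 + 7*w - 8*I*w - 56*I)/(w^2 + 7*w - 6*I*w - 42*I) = (w - 8*I)/(w - 6*I)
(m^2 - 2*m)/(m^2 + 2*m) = (m - 2)/(m + 2)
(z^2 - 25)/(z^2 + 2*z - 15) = (z - 5)/(z - 3)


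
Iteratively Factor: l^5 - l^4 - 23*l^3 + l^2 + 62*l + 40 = (l + 4)*(l^4 - 5*l^3 - 3*l^2 + 13*l + 10) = (l - 2)*(l + 4)*(l^3 - 3*l^2 - 9*l - 5) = (l - 2)*(l + 1)*(l + 4)*(l^2 - 4*l - 5) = (l - 2)*(l + 1)^2*(l + 4)*(l - 5)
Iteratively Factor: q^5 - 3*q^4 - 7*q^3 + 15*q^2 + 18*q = (q - 3)*(q^4 - 7*q^2 - 6*q) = (q - 3)*(q + 2)*(q^3 - 2*q^2 - 3*q) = q*(q - 3)*(q + 2)*(q^2 - 2*q - 3) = q*(q - 3)*(q + 1)*(q + 2)*(q - 3)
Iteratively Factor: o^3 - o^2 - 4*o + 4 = (o - 1)*(o^2 - 4) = (o - 2)*(o - 1)*(o + 2)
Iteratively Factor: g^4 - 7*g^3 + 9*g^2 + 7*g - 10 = (g - 2)*(g^3 - 5*g^2 - g + 5) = (g - 2)*(g - 1)*(g^2 - 4*g - 5) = (g - 2)*(g - 1)*(g + 1)*(g - 5)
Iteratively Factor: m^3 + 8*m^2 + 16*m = (m)*(m^2 + 8*m + 16) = m*(m + 4)*(m + 4)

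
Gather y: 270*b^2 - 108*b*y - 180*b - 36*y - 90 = 270*b^2 - 180*b + y*(-108*b - 36) - 90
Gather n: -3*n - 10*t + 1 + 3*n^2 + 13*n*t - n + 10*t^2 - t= 3*n^2 + n*(13*t - 4) + 10*t^2 - 11*t + 1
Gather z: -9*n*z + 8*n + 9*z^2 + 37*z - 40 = 8*n + 9*z^2 + z*(37 - 9*n) - 40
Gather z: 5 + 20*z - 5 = 20*z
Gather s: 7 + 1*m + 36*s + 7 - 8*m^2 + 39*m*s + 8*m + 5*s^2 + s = -8*m^2 + 9*m + 5*s^2 + s*(39*m + 37) + 14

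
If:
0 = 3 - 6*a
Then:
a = 1/2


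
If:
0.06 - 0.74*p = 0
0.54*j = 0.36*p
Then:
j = 0.05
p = 0.08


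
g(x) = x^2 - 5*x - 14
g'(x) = 2*x - 5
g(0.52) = -16.33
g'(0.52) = -3.96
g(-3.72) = 18.44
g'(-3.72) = -12.44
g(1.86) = -19.84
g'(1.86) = -1.28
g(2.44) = -20.25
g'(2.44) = -0.12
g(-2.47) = 4.45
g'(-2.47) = -9.94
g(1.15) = -18.43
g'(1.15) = -2.70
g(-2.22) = 2.03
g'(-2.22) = -9.44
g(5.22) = -12.85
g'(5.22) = 5.44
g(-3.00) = 10.00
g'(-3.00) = -11.00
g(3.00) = -20.00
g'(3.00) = 1.00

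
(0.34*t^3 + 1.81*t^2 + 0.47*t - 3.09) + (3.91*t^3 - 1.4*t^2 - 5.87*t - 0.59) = 4.25*t^3 + 0.41*t^2 - 5.4*t - 3.68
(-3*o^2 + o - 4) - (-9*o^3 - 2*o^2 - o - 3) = 9*o^3 - o^2 + 2*o - 1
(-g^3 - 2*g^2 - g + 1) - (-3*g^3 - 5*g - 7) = 2*g^3 - 2*g^2 + 4*g + 8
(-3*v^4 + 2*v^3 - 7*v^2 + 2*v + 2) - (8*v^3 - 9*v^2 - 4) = -3*v^4 - 6*v^3 + 2*v^2 + 2*v + 6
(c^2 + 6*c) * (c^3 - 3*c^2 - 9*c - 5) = c^5 + 3*c^4 - 27*c^3 - 59*c^2 - 30*c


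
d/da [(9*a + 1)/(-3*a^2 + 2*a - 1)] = (27*a^2 + 6*a - 11)/(9*a^4 - 12*a^3 + 10*a^2 - 4*a + 1)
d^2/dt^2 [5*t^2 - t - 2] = 10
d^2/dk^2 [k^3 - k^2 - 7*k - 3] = 6*k - 2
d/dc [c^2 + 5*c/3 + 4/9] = 2*c + 5/3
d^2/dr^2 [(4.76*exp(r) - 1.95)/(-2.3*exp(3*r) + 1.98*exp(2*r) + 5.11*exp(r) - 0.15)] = (-100.7216*exp(6*r) + 157.87062*exp(5*r) - 340.121524*exp(4*r) + 54.251748*exp(3*r) + 44.65206*exp(2*r) + 49.586655*exp(r) + 1.387575)*exp(r)/(12.167*exp(9*r) - 31.4226*exp(8*r) - 54.04494*exp(7*r) + 134.243748*exp(6*r) + 115.975158*exp(5*r) - 163.919394*exp(4*r) - 124.171561*exp(3*r) + 11.616795*exp(2*r) - 0.344925*exp(r) + 0.003375)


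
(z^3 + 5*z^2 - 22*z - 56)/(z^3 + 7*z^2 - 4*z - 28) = (z - 4)/(z - 2)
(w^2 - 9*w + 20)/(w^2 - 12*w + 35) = (w - 4)/(w - 7)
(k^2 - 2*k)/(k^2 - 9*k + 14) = k/(k - 7)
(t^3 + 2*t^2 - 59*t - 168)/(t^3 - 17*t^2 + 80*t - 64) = (t^2 + 10*t + 21)/(t^2 - 9*t + 8)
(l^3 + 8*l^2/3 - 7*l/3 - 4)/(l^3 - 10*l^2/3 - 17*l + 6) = (3*l^2 - l - 4)/(3*l^2 - 19*l + 6)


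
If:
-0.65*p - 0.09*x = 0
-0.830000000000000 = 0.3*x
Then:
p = 0.38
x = -2.77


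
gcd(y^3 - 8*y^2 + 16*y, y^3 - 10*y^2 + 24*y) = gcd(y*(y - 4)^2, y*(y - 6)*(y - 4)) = y^2 - 4*y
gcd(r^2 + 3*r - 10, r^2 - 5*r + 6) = r - 2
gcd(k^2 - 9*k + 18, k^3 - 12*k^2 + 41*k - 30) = k - 6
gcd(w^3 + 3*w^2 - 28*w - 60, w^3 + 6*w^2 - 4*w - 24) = w^2 + 8*w + 12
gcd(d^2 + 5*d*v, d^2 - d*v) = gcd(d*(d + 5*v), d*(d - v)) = d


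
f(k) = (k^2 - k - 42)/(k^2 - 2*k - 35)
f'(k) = (2 - 2*k)*(k^2 - k - 42)/(k^2 - 2*k - 35)^2 + (2*k - 1)/(k^2 - 2*k - 35) = -1/(k^2 + 10*k + 25)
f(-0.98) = 1.25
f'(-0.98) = -0.06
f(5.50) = 1.10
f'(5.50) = -0.01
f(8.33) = 1.08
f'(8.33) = -0.01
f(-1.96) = 1.33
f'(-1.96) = -0.11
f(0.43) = 1.18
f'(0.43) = -0.03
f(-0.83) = 1.24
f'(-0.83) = -0.06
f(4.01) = 1.11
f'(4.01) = -0.01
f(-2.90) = 1.48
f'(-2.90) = -0.23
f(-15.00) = 0.90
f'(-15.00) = -0.01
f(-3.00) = 1.50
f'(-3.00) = -0.25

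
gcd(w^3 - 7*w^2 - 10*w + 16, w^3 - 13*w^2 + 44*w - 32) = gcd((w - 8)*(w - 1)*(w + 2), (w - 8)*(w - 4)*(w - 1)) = w^2 - 9*w + 8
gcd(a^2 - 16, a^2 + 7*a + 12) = a + 4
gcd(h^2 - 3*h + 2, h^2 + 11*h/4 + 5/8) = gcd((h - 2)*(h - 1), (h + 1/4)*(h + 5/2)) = 1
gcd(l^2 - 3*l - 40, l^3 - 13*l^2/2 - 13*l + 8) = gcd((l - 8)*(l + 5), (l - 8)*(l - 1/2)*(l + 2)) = l - 8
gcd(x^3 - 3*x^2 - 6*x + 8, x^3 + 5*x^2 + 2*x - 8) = x^2 + x - 2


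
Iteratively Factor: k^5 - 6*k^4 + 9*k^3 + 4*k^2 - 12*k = (k - 3)*(k^4 - 3*k^3 + 4*k) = (k - 3)*(k - 2)*(k^3 - k^2 - 2*k) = (k - 3)*(k - 2)*(k + 1)*(k^2 - 2*k) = (k - 3)*(k - 2)^2*(k + 1)*(k)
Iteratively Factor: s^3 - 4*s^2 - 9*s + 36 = (s - 4)*(s^2 - 9) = (s - 4)*(s + 3)*(s - 3)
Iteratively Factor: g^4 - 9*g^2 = (g)*(g^3 - 9*g) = g*(g + 3)*(g^2 - 3*g) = g^2*(g + 3)*(g - 3)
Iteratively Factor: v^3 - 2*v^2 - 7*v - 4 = (v + 1)*(v^2 - 3*v - 4) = (v + 1)^2*(v - 4)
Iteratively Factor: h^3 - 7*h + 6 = (h - 2)*(h^2 + 2*h - 3) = (h - 2)*(h + 3)*(h - 1)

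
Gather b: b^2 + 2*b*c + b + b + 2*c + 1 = b^2 + b*(2*c + 2) + 2*c + 1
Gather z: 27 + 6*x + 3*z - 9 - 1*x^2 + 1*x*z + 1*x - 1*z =-x^2 + 7*x + z*(x + 2) + 18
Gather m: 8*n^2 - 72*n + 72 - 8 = 8*n^2 - 72*n + 64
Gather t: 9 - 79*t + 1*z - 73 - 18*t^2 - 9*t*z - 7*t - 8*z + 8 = -18*t^2 + t*(-9*z - 86) - 7*z - 56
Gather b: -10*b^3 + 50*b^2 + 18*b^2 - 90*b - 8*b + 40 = -10*b^3 + 68*b^2 - 98*b + 40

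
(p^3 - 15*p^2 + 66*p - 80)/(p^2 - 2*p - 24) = (-p^3 + 15*p^2 - 66*p + 80)/(-p^2 + 2*p + 24)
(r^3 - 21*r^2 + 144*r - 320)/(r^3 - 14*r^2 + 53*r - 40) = (r - 8)/(r - 1)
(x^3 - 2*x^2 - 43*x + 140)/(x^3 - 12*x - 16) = (x^2 + 2*x - 35)/(x^2 + 4*x + 4)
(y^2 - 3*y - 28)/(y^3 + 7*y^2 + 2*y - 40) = (y - 7)/(y^2 + 3*y - 10)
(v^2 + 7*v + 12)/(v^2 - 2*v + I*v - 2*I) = (v^2 + 7*v + 12)/(v^2 + v*(-2 + I) - 2*I)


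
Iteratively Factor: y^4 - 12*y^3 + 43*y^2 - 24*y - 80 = (y - 5)*(y^3 - 7*y^2 + 8*y + 16) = (y - 5)*(y - 4)*(y^2 - 3*y - 4) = (y - 5)*(y - 4)*(y + 1)*(y - 4)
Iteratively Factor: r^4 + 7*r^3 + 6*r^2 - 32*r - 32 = (r - 2)*(r^3 + 9*r^2 + 24*r + 16) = (r - 2)*(r + 1)*(r^2 + 8*r + 16) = (r - 2)*(r + 1)*(r + 4)*(r + 4)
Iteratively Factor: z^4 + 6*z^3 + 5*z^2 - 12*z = (z - 1)*(z^3 + 7*z^2 + 12*z) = (z - 1)*(z + 3)*(z^2 + 4*z) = (z - 1)*(z + 3)*(z + 4)*(z)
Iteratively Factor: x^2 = (x)*(x)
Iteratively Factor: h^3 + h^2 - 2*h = (h + 2)*(h^2 - h) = (h - 1)*(h + 2)*(h)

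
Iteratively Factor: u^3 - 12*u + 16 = (u + 4)*(u^2 - 4*u + 4) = (u - 2)*(u + 4)*(u - 2)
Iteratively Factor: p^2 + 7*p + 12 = (p + 4)*(p + 3)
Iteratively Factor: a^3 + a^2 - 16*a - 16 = (a - 4)*(a^2 + 5*a + 4) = (a - 4)*(a + 1)*(a + 4)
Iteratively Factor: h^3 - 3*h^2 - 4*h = (h - 4)*(h^2 + h) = h*(h - 4)*(h + 1)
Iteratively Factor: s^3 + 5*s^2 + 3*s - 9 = (s + 3)*(s^2 + 2*s - 3) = (s + 3)^2*(s - 1)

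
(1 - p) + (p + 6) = 7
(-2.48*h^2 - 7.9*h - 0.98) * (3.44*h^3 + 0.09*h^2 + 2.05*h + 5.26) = -8.5312*h^5 - 27.3992*h^4 - 9.1662*h^3 - 29.328*h^2 - 43.563*h - 5.1548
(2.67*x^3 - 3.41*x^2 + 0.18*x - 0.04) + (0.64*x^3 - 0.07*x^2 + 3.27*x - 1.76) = 3.31*x^3 - 3.48*x^2 + 3.45*x - 1.8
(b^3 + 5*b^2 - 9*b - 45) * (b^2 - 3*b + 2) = b^5 + 2*b^4 - 22*b^3 - 8*b^2 + 117*b - 90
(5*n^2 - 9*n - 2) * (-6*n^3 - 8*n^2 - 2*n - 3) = -30*n^5 + 14*n^4 + 74*n^3 + 19*n^2 + 31*n + 6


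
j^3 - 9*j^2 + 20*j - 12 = (j - 6)*(j - 2)*(j - 1)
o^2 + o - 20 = (o - 4)*(o + 5)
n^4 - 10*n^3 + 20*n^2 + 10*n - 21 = (n - 7)*(n - 3)*(n - 1)*(n + 1)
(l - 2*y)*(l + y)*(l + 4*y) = l^3 + 3*l^2*y - 6*l*y^2 - 8*y^3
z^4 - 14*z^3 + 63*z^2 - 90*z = z*(z - 6)*(z - 5)*(z - 3)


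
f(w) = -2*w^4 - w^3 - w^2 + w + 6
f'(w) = -8*w^3 - 3*w^2 - 2*w + 1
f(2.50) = -91.50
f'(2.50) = -147.75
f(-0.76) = 4.43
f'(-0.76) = 4.30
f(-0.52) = 5.20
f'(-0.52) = 2.35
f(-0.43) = 5.40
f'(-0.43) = 1.94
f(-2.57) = -73.45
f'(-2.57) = 122.12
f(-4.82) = -989.56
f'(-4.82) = 836.78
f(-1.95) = -21.26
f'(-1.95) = 52.81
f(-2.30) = -45.39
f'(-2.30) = 87.07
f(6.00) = -2832.00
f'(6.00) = -1847.00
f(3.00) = -189.00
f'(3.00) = -248.00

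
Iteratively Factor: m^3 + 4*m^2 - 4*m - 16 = (m - 2)*(m^2 + 6*m + 8) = (m - 2)*(m + 4)*(m + 2)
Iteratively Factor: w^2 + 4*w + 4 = (w + 2)*(w + 2)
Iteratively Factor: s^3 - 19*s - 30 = (s + 3)*(s^2 - 3*s - 10) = (s + 2)*(s + 3)*(s - 5)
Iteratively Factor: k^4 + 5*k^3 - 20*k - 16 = (k + 4)*(k^3 + k^2 - 4*k - 4) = (k + 2)*(k + 4)*(k^2 - k - 2) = (k - 2)*(k + 2)*(k + 4)*(k + 1)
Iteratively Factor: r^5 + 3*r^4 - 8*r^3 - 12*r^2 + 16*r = (r + 4)*(r^4 - r^3 - 4*r^2 + 4*r) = r*(r + 4)*(r^3 - r^2 - 4*r + 4) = r*(r + 2)*(r + 4)*(r^2 - 3*r + 2) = r*(r - 1)*(r + 2)*(r + 4)*(r - 2)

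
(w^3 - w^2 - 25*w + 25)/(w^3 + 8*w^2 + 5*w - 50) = (w^2 - 6*w + 5)/(w^2 + 3*w - 10)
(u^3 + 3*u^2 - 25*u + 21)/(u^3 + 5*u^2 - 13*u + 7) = (u - 3)/(u - 1)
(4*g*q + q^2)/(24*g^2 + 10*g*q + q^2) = q/(6*g + q)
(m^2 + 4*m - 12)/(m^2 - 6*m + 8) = (m + 6)/(m - 4)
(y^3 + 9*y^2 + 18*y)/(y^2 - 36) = y*(y + 3)/(y - 6)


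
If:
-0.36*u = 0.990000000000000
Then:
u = -2.75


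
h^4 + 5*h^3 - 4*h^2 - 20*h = h*(h - 2)*(h + 2)*(h + 5)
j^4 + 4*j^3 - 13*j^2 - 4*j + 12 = (j - 2)*(j - 1)*(j + 1)*(j + 6)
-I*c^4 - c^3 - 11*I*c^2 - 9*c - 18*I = (c - 3*I)*(c - 2*I)*(c + 3*I)*(-I*c + 1)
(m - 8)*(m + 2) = m^2 - 6*m - 16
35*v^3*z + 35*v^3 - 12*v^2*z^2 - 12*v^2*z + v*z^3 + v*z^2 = (-7*v + z)*(-5*v + z)*(v*z + v)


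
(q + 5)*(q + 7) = q^2 + 12*q + 35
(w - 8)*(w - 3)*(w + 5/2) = w^3 - 17*w^2/2 - 7*w/2 + 60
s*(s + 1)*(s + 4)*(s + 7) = s^4 + 12*s^3 + 39*s^2 + 28*s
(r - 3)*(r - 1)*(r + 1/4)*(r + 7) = r^4 + 13*r^3/4 - 97*r^2/4 + 59*r/4 + 21/4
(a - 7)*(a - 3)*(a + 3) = a^3 - 7*a^2 - 9*a + 63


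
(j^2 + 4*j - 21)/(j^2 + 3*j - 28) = (j - 3)/(j - 4)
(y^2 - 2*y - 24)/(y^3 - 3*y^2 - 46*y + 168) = (y + 4)/(y^2 + 3*y - 28)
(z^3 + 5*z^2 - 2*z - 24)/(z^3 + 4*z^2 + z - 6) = (z^2 + 2*z - 8)/(z^2 + z - 2)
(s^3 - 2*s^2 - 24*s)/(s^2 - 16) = s*(s - 6)/(s - 4)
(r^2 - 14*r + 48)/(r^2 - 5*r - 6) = (r - 8)/(r + 1)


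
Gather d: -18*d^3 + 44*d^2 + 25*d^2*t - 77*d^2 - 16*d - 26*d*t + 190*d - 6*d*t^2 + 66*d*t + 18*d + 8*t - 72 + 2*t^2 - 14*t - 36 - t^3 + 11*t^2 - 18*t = -18*d^3 + d^2*(25*t - 33) + d*(-6*t^2 + 40*t + 192) - t^3 + 13*t^2 - 24*t - 108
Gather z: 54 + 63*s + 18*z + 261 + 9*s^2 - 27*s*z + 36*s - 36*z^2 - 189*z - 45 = 9*s^2 + 99*s - 36*z^2 + z*(-27*s - 171) + 270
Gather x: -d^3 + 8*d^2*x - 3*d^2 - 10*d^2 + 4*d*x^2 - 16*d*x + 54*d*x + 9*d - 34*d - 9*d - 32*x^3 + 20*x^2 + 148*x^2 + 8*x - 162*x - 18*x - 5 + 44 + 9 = -d^3 - 13*d^2 - 34*d - 32*x^3 + x^2*(4*d + 168) + x*(8*d^2 + 38*d - 172) + 48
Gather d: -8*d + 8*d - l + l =0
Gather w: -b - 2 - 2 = -b - 4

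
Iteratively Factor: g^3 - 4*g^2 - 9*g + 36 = (g - 3)*(g^2 - g - 12) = (g - 3)*(g + 3)*(g - 4)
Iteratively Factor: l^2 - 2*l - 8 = (l - 4)*(l + 2)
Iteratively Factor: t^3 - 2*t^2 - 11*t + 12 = (t + 3)*(t^2 - 5*t + 4) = (t - 4)*(t + 3)*(t - 1)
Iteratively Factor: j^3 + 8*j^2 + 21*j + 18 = (j + 3)*(j^2 + 5*j + 6) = (j + 2)*(j + 3)*(j + 3)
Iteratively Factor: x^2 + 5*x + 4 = (x + 1)*(x + 4)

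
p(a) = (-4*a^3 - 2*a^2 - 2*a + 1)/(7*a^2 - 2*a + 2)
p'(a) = (2 - 14*a)*(-4*a^3 - 2*a^2 - 2*a + 1)/(7*a^2 - 2*a + 2)^2 + (-12*a^2 - 4*a - 2)/(7*a^2 - 2*a + 2)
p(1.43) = -1.31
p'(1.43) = -0.64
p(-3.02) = 1.38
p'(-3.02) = -0.53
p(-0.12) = 0.52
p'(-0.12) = 0.09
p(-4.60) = 2.24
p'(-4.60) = -0.56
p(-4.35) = 2.10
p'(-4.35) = -0.55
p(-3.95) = 1.88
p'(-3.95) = -0.55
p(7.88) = -4.98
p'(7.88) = -0.57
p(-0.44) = 0.43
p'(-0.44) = 0.23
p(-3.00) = 1.37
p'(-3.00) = -0.53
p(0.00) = 0.50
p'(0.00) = -0.50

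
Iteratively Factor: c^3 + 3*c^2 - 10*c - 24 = (c + 4)*(c^2 - c - 6) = (c - 3)*(c + 4)*(c + 2)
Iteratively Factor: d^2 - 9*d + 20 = (d - 4)*(d - 5)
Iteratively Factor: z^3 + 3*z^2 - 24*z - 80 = (z + 4)*(z^2 - z - 20) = (z + 4)^2*(z - 5)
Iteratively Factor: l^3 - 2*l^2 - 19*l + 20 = (l - 1)*(l^2 - l - 20) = (l - 5)*(l - 1)*(l + 4)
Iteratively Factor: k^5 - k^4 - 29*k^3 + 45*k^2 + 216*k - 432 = (k + 4)*(k^4 - 5*k^3 - 9*k^2 + 81*k - 108) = (k + 4)^2*(k^3 - 9*k^2 + 27*k - 27) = (k - 3)*(k + 4)^2*(k^2 - 6*k + 9) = (k - 3)^2*(k + 4)^2*(k - 3)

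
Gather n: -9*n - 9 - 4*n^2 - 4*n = -4*n^2 - 13*n - 9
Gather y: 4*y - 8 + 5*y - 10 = 9*y - 18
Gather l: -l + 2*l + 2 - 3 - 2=l - 3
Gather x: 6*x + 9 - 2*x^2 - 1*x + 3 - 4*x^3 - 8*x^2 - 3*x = -4*x^3 - 10*x^2 + 2*x + 12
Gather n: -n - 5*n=-6*n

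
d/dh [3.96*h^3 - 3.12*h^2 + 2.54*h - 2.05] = 11.88*h^2 - 6.24*h + 2.54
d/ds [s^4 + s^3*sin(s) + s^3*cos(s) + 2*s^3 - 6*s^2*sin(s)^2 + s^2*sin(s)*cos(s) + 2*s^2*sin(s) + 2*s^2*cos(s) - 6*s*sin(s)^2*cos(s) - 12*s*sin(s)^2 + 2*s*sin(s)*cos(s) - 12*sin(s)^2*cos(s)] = sqrt(2)*s^3*cos(s + pi/4) + 4*s^3 + s^2*sin(s) - 6*s^2*sin(2*s) + 5*s^2*cos(s) + s^2*cos(2*s) + 6*s^2 + 11*s*sin(s)/2 - 11*s*sin(2*s) - 9*s*sin(3*s)/2 + 4*s*cos(s) + 8*s*cos(2*s) - 6*s + 3*sin(s) + sin(2*s) - 9*sin(3*s) - 3*cos(s)/2 + 6*cos(2*s) + 3*cos(3*s)/2 - 6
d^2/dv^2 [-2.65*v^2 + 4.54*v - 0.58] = -5.30000000000000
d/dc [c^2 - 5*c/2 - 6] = 2*c - 5/2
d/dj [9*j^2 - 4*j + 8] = 18*j - 4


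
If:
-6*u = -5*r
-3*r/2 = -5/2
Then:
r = 5/3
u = 25/18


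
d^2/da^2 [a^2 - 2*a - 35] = 2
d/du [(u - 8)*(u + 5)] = 2*u - 3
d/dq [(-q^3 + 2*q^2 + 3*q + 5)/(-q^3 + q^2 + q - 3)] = (q^4 + 4*q^3 + 23*q^2 - 22*q - 14)/(q^6 - 2*q^5 - q^4 + 8*q^3 - 5*q^2 - 6*q + 9)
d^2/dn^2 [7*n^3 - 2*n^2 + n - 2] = 42*n - 4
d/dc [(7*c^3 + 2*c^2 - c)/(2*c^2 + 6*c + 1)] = (14*c^4 + 84*c^3 + 35*c^2 + 4*c - 1)/(4*c^4 + 24*c^3 + 40*c^2 + 12*c + 1)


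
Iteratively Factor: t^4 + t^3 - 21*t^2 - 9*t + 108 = (t + 3)*(t^3 - 2*t^2 - 15*t + 36) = (t - 3)*(t + 3)*(t^2 + t - 12) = (t - 3)*(t + 3)*(t + 4)*(t - 3)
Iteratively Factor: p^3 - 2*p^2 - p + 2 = (p - 1)*(p^2 - p - 2) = (p - 1)*(p + 1)*(p - 2)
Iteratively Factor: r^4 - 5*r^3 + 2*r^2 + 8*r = (r)*(r^3 - 5*r^2 + 2*r + 8) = r*(r - 4)*(r^2 - r - 2) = r*(r - 4)*(r + 1)*(r - 2)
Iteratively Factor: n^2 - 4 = (n - 2)*(n + 2)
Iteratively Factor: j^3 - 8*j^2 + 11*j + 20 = (j - 4)*(j^2 - 4*j - 5) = (j - 4)*(j + 1)*(j - 5)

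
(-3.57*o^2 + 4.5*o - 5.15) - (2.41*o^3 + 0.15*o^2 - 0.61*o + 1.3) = -2.41*o^3 - 3.72*o^2 + 5.11*o - 6.45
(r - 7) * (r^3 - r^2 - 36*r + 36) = r^4 - 8*r^3 - 29*r^2 + 288*r - 252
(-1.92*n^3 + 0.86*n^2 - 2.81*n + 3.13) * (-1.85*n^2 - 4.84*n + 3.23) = 3.552*n^5 + 7.7018*n^4 - 5.1655*n^3 + 10.5877*n^2 - 24.2255*n + 10.1099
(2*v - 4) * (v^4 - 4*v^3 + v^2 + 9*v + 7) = 2*v^5 - 12*v^4 + 18*v^3 + 14*v^2 - 22*v - 28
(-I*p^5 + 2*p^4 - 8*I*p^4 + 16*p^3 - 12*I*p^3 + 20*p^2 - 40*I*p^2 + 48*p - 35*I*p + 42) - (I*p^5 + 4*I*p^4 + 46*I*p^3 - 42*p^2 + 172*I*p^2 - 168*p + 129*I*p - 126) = -2*I*p^5 + 2*p^4 - 12*I*p^4 + 16*p^3 - 58*I*p^3 + 62*p^2 - 212*I*p^2 + 216*p - 164*I*p + 168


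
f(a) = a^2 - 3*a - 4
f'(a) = 2*a - 3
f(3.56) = -2.01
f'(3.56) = 4.12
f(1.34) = -6.22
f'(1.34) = -0.32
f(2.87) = -4.37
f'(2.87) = 2.74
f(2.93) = -4.21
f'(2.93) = 2.86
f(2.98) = -4.06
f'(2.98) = 2.96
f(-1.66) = 3.74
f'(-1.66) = -6.32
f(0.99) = -5.99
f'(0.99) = -1.02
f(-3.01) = 14.09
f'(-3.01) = -9.02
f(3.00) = -4.00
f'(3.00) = 3.00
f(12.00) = 104.00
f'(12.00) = 21.00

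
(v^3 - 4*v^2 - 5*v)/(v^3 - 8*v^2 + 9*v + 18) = v*(v - 5)/(v^2 - 9*v + 18)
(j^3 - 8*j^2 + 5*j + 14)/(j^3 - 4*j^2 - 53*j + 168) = (j^3 - 8*j^2 + 5*j + 14)/(j^3 - 4*j^2 - 53*j + 168)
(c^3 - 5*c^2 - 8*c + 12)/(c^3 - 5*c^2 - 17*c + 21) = (c^2 - 4*c - 12)/(c^2 - 4*c - 21)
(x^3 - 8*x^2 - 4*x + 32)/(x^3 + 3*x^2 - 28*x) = (x^3 - 8*x^2 - 4*x + 32)/(x*(x^2 + 3*x - 28))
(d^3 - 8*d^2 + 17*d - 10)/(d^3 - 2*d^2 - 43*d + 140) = (d^2 - 3*d + 2)/(d^2 + 3*d - 28)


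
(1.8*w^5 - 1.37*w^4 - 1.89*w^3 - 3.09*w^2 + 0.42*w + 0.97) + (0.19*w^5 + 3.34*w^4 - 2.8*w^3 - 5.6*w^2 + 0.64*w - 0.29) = 1.99*w^5 + 1.97*w^4 - 4.69*w^3 - 8.69*w^2 + 1.06*w + 0.68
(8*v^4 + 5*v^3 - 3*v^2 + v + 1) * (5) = 40*v^4 + 25*v^3 - 15*v^2 + 5*v + 5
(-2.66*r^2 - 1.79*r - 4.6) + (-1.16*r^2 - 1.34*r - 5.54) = -3.82*r^2 - 3.13*r - 10.14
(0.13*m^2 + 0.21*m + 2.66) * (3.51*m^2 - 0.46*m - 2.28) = 0.4563*m^4 + 0.6773*m^3 + 8.9436*m^2 - 1.7024*m - 6.0648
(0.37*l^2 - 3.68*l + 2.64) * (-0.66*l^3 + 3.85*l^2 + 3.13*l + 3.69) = -0.2442*l^5 + 3.8533*l^4 - 14.7523*l^3 + 0.0109000000000012*l^2 - 5.316*l + 9.7416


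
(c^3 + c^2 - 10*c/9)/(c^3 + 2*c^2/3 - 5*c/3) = (c - 2/3)/(c - 1)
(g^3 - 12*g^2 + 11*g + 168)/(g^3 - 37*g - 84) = (g - 8)/(g + 4)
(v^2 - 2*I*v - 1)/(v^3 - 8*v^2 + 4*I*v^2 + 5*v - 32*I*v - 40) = (v - I)/(v^2 + v*(-8 + 5*I) - 40*I)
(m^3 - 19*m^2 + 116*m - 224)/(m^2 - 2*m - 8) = (m^2 - 15*m + 56)/(m + 2)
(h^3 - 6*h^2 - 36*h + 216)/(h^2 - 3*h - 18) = (h^2 - 36)/(h + 3)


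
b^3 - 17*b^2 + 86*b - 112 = (b - 8)*(b - 7)*(b - 2)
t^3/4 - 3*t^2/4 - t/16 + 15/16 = (t/4 + 1/4)*(t - 5/2)*(t - 3/2)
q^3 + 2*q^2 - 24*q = q*(q - 4)*(q + 6)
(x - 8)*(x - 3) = x^2 - 11*x + 24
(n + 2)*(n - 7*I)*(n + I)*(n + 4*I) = n^4 + 2*n^3 - 2*I*n^3 + 31*n^2 - 4*I*n^2 + 62*n + 28*I*n + 56*I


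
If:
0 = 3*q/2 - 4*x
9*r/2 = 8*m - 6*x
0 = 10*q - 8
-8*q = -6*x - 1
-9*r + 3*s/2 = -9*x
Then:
No Solution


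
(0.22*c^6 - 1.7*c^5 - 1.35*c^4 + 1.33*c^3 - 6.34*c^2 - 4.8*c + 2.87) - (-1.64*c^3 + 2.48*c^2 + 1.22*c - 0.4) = 0.22*c^6 - 1.7*c^5 - 1.35*c^4 + 2.97*c^3 - 8.82*c^2 - 6.02*c + 3.27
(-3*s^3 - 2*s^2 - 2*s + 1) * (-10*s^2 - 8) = 30*s^5 + 20*s^4 + 44*s^3 + 6*s^2 + 16*s - 8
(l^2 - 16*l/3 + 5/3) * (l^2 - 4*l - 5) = l^4 - 28*l^3/3 + 18*l^2 + 20*l - 25/3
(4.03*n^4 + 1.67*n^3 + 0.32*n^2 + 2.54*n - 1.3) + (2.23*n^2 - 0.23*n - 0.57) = 4.03*n^4 + 1.67*n^3 + 2.55*n^2 + 2.31*n - 1.87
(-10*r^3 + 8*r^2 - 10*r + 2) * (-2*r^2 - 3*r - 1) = 20*r^5 + 14*r^4 + 6*r^3 + 18*r^2 + 4*r - 2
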